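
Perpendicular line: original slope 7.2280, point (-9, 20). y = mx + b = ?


Perpendicular slope = -1/m1 = -1/7.2280 = -0.1384
b2 = y0 - m2*x0 = 20 - 9/7.2280 = 20 - 1.2452 = 18.7548

y = -0.1384x + 18.7548


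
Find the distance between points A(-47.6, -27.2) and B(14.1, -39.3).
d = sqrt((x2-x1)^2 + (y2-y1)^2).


dx = 14.1 + 47.6 = 61.7
dy = -39.3 + 27.2 = -12.1
d = sqrt(3806.89 + 146.41) = sqrt(3953.3) = 62.8753

62.8753


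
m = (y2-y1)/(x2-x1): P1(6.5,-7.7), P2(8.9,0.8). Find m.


dy = 0.8 + 7.7 = 8.5
dx = 8.9 - 6.5 = 2.4
m = 8.5/2.4 = 3.5417

m = 3.5417


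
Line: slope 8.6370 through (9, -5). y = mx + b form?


y + 5 = 8.6370(x - 9)
y = 8.6370x - 5 - 8.6370*9
y = 8.6370x - 82.7330

y = 8.6370x - 82.7330


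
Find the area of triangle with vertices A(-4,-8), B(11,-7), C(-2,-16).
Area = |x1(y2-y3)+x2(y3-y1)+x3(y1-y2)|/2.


-4*(-7+ 16) = -36
11*(-16+ 8) = -88
-2*(-8+ 7) = 2
sum = -122
Area = |-122|/2 = 61.0000

61.0000 sq units


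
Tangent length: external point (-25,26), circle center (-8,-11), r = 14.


d = sqrt((-25+ 8)^2 + (26+ 11)^2) = sqrt(289+1369) = 40.7185
L = sqrt(1658.0000 - 196) = sqrt(1462.0000) = 38.2361

38.2361


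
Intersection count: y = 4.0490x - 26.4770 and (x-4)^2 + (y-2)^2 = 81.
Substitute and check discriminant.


Substitute y = 4.0490x - 26.4770: (x-4)^2 + (4.0490x- 26.4770-2)^2 = 81
Expand to Ax^2 + Bx + C = 0, where b-k = -28.477
A = 1+m^2 = 17.394401
B = 2(m(b-k) - h) = 2(4.0490*(-28.477) - 4) = -238.606746
C = h^2 + (b-k)^2 - r^2 = 16 + 810.939529 - 81 = 745.939529
disc = B^2-4AC = 56933.1792 - 51900.6852 = 5032.4940
disc > 0

2 intersection points


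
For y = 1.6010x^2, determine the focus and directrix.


a = 1.6010
1/(4a) = 0.1562
Focus = (0, 0.1562)
Directrix: y = -0.1562

Focus = (0, 0.1562), Directrix: y = -0.1562


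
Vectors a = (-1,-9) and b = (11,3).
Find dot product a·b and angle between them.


a·b = -1*11 - 9*3 = -11 - 27 = -38
|a| = sqrt(1+81) = 9.0554
|b| = sqrt(121+9) = 11.4018
cos(theta) = -38/(sqrt(82)*sqrt(130)) = -38/sqrt(10660) = -0.368048
theta = arccos(-38/sqrt(10660)) = 111.5953 degrees

a·b = -38, theta = 111.5953 deg


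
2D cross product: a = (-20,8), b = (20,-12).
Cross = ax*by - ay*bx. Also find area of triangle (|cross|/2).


cross = -20*(-12) - 8*20 = 240 - 160 = 80
Triangle area = |80|/2 = 80/2 = 40.0000

cross = 80, triangle area = 40.0000


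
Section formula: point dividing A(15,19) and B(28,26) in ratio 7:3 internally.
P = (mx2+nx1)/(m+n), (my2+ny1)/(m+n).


Px = (7*28 + 3*15)/10 = 241/10 = 24.1000
Py = (7*26 + 3*19)/10 = 239/10 = 23.9000

P = (24.1000, 23.9000)


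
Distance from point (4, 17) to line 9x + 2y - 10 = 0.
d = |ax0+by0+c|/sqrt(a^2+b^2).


|9*4 + 2*17 - 10| = |60| = 60
sqrt(81 + 4) = sqrt(85) = 9.2195
d = 60/sqrt(85) = 6.5079

6.5079


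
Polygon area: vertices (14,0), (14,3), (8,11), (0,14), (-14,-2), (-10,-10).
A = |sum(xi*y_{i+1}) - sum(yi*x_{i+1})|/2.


sum(xi*y_{i+1}) = 14*3 + 14*11 + 8*14 + 0*(-2) - 14*(-10) - 10*0 = 448
sum(yi*x_{i+1}) = 0*14 + 3*8 + 11*0 + 14*(-14) - 2*(-10) - 10*14 = -292
Area = |448 + 292|/2 = 740/2 = 370.0000

370.0000 sq units


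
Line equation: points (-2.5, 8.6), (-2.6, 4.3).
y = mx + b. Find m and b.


m = (-4.3)/(-0.1) = 43.0000
b = y1 - m*x1 = 8.6 - (-4.3*(-2.5))/(-0.1) = 8.6 + 107.5000 = 116.1000

y = 43.0000x + 116.1000


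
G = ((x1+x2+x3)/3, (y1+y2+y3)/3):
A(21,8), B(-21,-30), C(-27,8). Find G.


Gx = (21- 21- 27)/3 = -27/3 = -9.0000
Gy = (8- 30+8)/3 = -14/3 = -4.6667

G = (-9.0000, -4.6667)


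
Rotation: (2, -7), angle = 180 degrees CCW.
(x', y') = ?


cos(180) = -1, sin(180) = 0
x' = 2*(-1) + 7*0 = -2
y' = 2*0 - 7*(-1) = 7

(-2, 7)


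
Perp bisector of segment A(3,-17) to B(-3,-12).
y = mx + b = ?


Midpoint = (0, -14.5)
Slope of AB = dy/dx = 5/(-6) = -0.8333
Perp slope = -dx/dy = 6/5 = 1.2000
b = My - (perp slope)*Mx = -14.5 + (-6*0)/5 = -14.5 + 0 = -14.5000

y = 1.2000x - 14.5000


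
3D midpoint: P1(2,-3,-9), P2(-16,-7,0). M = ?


Mx = (2- 16)/2 = -7.0000
My = (-3- 7)/2 = -5.0000
Mz = (-9+0)/2 = -4.5000

M = (-7.0000, -5.0000, -4.5000)


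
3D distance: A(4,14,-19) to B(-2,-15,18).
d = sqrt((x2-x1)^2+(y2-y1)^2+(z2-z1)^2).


dx=-6, dy=-29, dz=37
d = sqrt(36+841+1369) = sqrt(2246) = 47.3920

47.3920


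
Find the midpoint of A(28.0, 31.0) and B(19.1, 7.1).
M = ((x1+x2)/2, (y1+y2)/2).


Mx = (28.0 + 19.1)/2 = 47.1/2 = 23.5500
My = (31.0 + 7.1)/2 = 38.1/2 = 19.0500

(23.5500, 19.0500)


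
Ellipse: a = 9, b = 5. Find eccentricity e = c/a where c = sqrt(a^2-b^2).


c = sqrt(81-25) = sqrt(56) = 7.4833
e = c/a = sqrt(56)/9 = 0.8315

e = 0.8315


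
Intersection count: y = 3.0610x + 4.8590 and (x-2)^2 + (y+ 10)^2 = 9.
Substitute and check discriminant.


Substitute y = 3.0610x + 4.8590: (x-2)^2 + (3.0610x+4.8590+ 10)^2 = 9
Expand to Ax^2 + Bx + C = 0, where b-k = 14.859
A = 1+m^2 = 10.369721
B = 2(m(b-k) - h) = 2(3.0610*14.859 - 2) = 86.966798
C = h^2 + (b-k)^2 - r^2 = 4 + 220.789881 - 9 = 215.789881
disc = B^2-4AC = 7563.2240 - 8950.7234 = -1387.4994
disc < 0

0 intersection points


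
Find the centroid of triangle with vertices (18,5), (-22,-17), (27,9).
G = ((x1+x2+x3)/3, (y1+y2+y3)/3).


Gx = (18- 22+27)/3 = 23/3 = 7.6667
Gy = (5- 17+9)/3 = -3/3 = -1.0000

G = (7.6667, -1.0000)


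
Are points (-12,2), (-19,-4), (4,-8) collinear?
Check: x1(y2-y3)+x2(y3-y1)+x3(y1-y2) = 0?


-12*(-4+ 8) - 19*(-8-2) + 4*(2+ 4)
= -48 + 190 + 24 = 166

No, not collinear (determinant = 166)


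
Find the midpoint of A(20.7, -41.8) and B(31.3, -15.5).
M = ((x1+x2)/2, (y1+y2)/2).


Mx = (20.7 + 31.3)/2 = 52.0/2 = 26.0000
My = (-41.8 - 15.5)/2 = -57.3/2 = -28.6500

(26.0000, -28.6500)


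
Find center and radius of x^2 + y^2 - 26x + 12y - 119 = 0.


h = -D/2 = 26/2 = 13
k = -E/2 = -12/2 = -6
r^2 = h^2 + k^2 - F = 169 + 36 + 119 = 324
r = 18

Center (13, -6), radius = 18


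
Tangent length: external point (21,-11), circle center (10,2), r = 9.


d = sqrt((21-10)^2 + (-11-2)^2) = sqrt(121+169) = 17.0294
L = sqrt(290.0000 - 81) = sqrt(209.0000) = 14.4568

14.4568


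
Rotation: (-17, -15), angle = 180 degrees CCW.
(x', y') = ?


cos(180) = -1, sin(180) = 0
x' = -17*(-1) + 15*0 = 17
y' = -17*0 - 15*(-1) = 15

(17, 15)


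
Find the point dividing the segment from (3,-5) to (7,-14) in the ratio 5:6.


Px = (5*7 + 6*3)/11 = 53/11 = 4.8182
Py = (5*(-14) + 6*(-5))/11 = -100/11 = -9.0909

P = (4.8182, -9.0909)


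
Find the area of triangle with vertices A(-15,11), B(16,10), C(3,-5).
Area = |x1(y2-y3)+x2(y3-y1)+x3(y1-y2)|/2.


-15*(10+ 5) = -225
16*(-5-11) = -256
3*(11-10) = 3
sum = -478
Area = |-478|/2 = 239.0000

239.0000 sq units


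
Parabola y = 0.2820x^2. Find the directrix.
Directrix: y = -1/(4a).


a = 0.2820
1/(4a) = 0.8865
directrix: y = -0.8865 = -0.8865

y = -0.8865


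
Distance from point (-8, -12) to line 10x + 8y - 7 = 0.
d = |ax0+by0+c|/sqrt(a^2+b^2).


|10*(-8) + 8*(-12) - 7| = |-183| = 183
sqrt(100 + 64) = sqrt(164) = 12.8062
d = 183/sqrt(164) = 14.2899

14.2899


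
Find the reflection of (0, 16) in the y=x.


Reflection rule for y=x: (y, x)
(0, 16) -> (16, 0)

(16, 0)


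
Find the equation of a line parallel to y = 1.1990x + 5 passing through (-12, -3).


Parallel lines have equal slopes.
m2 = 1.1990
b2 = -3 - 1.1990*(-12) = 11.3880

y = 1.1990x + 11.3880


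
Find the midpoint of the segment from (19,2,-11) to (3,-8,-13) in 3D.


Mx = (19+3)/2 = 11.0000
My = (2- 8)/2 = -3.0000
Mz = (-11- 13)/2 = -12.0000

M = (11.0000, -3.0000, -12.0000)


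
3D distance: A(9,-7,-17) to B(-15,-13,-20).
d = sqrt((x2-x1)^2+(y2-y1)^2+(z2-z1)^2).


dx=-24, dy=-6, dz=-3
d = sqrt(576+36+9) = sqrt(621) = 24.9199

24.9199


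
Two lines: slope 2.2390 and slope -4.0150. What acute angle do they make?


m1-m2 = 6.254
1+m1*m2 = -7.989585
tan(theta) = |6.254/(-7.989585)| = 0.782769
theta = arctan(|6.254/(-7.989585)|) = 38.0527 degrees (acute angle)

38.0527 degrees


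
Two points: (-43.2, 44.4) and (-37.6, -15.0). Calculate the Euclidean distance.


dx = -37.6 + 43.2 = 5.6
dy = -15.0 - 44.4 = -59.4
d = sqrt(31.36 + 3528.36) = sqrt(3559.72) = 59.6634

59.6634


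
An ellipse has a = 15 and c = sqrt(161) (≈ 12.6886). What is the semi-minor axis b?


b^2 = 15^2 - (sqrt(161))^2 = 225 - 161 = 64
b = sqrt(64) = 8

b = 8


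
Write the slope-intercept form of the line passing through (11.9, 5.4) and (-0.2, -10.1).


m = (-15.5)/(-12.1) = 1.2810
b = y1 - m*x1 = 5.4 - (-15.5*11.9)/(-12.1) = 5.4 - 15.2438 = -9.8438

y = 1.2810x - 9.8438


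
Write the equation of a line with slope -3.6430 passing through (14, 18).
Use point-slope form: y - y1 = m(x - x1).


y - 18 = -3.6430(x - 14)
y = -3.6430x + 18 + 3.6430*14
y = -3.6430x + 69.0020

y = -3.6430x + 69.0020


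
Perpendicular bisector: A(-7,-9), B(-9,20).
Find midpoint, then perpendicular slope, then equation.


Midpoint = (-8, 5.5)
Slope of AB = dy/dx = 29/(-2) = -14.5000
Perp slope = -dx/dy = 2/29 = 0.0690
b = My - (perp slope)*Mx = 5.5 + (-2*(-8))/29 = 5.5 + 0.5517 = 6.0517

y = 0.0690x + 6.0517


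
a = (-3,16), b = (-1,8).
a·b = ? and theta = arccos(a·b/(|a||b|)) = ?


a·b = -3*(-1) + 16*8 = 3 + 128 = 131
|a| = sqrt(9+256) = 16.2788
|b| = sqrt(1+64) = 8.0623
cos(theta) = 131/(sqrt(265)*sqrt(65)) = 131/sqrt(17225) = 0.998141
theta = arccos(131/sqrt(17225)) = 3.4946 degrees

a·b = 131, theta = 3.4946 deg


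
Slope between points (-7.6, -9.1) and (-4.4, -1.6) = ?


dy = -1.6 + 9.1 = 7.5
dx = -4.4 + 7.6 = 3.2
m = 7.5/3.2 = 2.3438

m = 2.3438


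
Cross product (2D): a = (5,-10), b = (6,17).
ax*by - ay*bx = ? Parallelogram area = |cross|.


cross = 5*17 + 10*6 = 85 + 60 = 145
Parallelogram area = |145| = 145

cross = 145, parallelogram area = 145


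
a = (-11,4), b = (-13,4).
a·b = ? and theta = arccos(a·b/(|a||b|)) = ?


a·b = -11*(-13) + 4*4 = 143 + 16 = 159
|a| = sqrt(121+16) = 11.7047
|b| = sqrt(169+16) = 13.6015
cos(theta) = 159/(sqrt(137)*sqrt(185)) = 159/sqrt(25345) = 0.998737
theta = arccos(159/sqrt(25345)) = 2.8804 degrees

a·b = 159, theta = 2.8804 deg


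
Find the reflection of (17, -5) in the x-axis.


Reflection rule for x-axis: (x, -y)
(17, -5) -> (17, 5)

(17, 5)


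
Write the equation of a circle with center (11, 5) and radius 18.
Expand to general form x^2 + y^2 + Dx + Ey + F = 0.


(x-11)^2 + (y-5)^2 = 18^2
D = -2h = -22, E = -2k = -10
F = h^2+k^2-r^2 = 121+25-324 = -178

x^2 + y^2 - 22x - 10y - 178 = 0


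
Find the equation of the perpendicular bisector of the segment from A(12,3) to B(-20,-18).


Midpoint = (-4, -7.5)
Slope of AB = dy/dx = -21/(-32) = 0.6562
Perp slope = -dx/dy = -32/21 = -1.5238
b = My - (perp slope)*Mx = -7.5 + (-32*(-4))/(-21) = -7.5 - 6.0952 = -13.5952

y = -1.5238x - 13.5952


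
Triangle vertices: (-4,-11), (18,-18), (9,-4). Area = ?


-4*(-18+ 4) = 56
18*(-4+ 11) = 126
9*(-11+ 18) = 63
sum = 245
Area = |245|/2 = 122.5000

122.5000 sq units


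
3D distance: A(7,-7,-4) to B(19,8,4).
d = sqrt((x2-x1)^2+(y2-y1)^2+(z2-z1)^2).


dx=12, dy=15, dz=8
d = sqrt(144+225+64) = sqrt(433) = 20.8087

20.8087


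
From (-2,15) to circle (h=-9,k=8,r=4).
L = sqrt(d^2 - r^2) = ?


d = sqrt((-2+ 9)^2 + (15-8)^2) = sqrt(49+49) = 9.8995
L = sqrt(98.0000 - 16) = sqrt(82.0000) = 9.0554

9.0554


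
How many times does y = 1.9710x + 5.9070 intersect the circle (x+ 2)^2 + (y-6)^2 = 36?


Substitute y = 1.9710x + 5.9070: (x+ 2)^2 + (1.9710x+5.9070-6)^2 = 36
Expand to Ax^2 + Bx + C = 0, where b-k = -0.093
A = 1+m^2 = 4.884841
B = 2(m(b-k) - h) = 2(1.9710*(-0.093) + 2) = 3.633394
C = h^2 + (b-k)^2 - r^2 = 4 + 0.008649 - 36 = -31.991351
disc = B^2-4AC = 13.2016 + 625.0907 = 638.2923
disc > 0

2 intersection points


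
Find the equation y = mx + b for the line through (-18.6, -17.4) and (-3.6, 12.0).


m = (29.4)/(15) = 1.9600
b = y1 - m*x1 = -17.4 - (29.4*(-18.6))/(15) = -17.4 + 36.4560 = 19.0560

y = 1.9600x + 19.0560


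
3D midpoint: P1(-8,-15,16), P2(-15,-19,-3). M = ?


Mx = (-8- 15)/2 = -11.5000
My = (-15- 19)/2 = -17.0000
Mz = (16- 3)/2 = 6.5000

M = (-11.5000, -17.0000, 6.5000)


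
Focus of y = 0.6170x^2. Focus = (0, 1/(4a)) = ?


a = 0.6170
4a = 2.4680
focus = (0, 1/2.4680) = (0, 0.4052)

Focus = (0, 0.4052)


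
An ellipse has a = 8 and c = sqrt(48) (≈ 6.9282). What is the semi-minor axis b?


b^2 = 8^2 - (sqrt(48))^2 = 64 - 48 = 16
b = sqrt(16) = 4

b = 4


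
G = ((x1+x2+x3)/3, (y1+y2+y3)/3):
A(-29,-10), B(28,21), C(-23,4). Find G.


Gx = (-29+28- 23)/3 = -24/3 = -8.0000
Gy = (-10+21+4)/3 = 15/3 = 5.0000

G = (-8.0000, 5.0000)


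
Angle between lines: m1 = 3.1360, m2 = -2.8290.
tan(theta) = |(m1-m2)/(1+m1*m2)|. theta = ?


m1-m2 = 5.965
1+m1*m2 = -7.871744
tan(theta) = |5.965/(-7.871744)| = 0.757774
theta = arctan(|5.965/(-7.871744)|) = 37.1539 degrees (acute angle)

37.1539 degrees


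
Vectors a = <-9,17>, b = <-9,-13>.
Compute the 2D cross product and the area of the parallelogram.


cross = -9*(-13) - 17*(-9) = 117 + 153 = 270
Parallelogram area = |270| = 270

cross = 270, parallelogram area = 270


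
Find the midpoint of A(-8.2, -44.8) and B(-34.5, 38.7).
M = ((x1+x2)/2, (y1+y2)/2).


Mx = (-8.2 - 34.5)/2 = -42.7/2 = -21.3500
My = (-44.8 + 38.7)/2 = -6.1/2 = -3.0500

(-21.3500, -3.0500)


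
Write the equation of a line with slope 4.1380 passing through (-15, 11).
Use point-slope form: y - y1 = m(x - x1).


y - 11 = 4.1380(x + 15)
y = 4.1380x + 11 - 4.1380*(-15)
y = 4.1380x + 73.0700

y = 4.1380x + 73.0700


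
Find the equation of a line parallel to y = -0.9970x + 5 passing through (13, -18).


Parallel lines have equal slopes.
m2 = -0.9970
b2 = -18 + 0.9970*13 = -5.0390

y = -0.9970x - 5.0390


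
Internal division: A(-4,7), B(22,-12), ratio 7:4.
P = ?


Px = (7*22 + 4*(-4))/11 = 138/11 = 12.5455
Py = (7*(-12) + 4*7)/11 = -56/11 = -5.0909

P = (12.5455, -5.0909)


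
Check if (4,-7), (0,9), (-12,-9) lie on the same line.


4*(9+ 9) + 0*(-9+ 7) - 12*(-7-9)
= 72 + 0 + 192 = 264

No, not collinear (determinant = 264)


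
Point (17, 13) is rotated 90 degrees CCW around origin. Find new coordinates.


cos(90) = 0, sin(90) = 1
x' = 17*0 - 13*1 = -13
y' = 17*1 + 13*0 = 17

(-13, 17)


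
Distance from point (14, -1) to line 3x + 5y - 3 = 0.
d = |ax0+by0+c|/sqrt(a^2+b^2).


|3*14 + 5*(-1) - 3| = |34| = 34
sqrt(9 + 25) = sqrt(34) = 5.8310
d = 34/sqrt(34) = 5.8310

5.8310


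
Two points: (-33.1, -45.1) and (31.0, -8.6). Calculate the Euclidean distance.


dx = 31.0 + 33.1 = 64.1
dy = -8.6 + 45.1 = 36.5
d = sqrt(4108.81 + 1332.25) = sqrt(5441.06) = 73.7635

73.7635


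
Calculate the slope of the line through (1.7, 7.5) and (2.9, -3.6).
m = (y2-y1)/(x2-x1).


dy = -3.6 - 7.5 = -11.1
dx = 2.9 - 1.7 = 1.2
m = -11.1/1.2 = -9.2500

m = -9.2500


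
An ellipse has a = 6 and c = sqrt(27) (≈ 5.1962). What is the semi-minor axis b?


b^2 = 6^2 - (sqrt(27))^2 = 36 - 27 = 9
b = sqrt(9) = 3

b = 3


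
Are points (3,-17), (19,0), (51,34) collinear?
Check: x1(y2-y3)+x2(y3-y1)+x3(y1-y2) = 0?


3*(0-34) + 19*(34+ 17) + 51*(-17-0)
= -102 + 969 - 867 = 0

Yes, collinear (determinant = 0)


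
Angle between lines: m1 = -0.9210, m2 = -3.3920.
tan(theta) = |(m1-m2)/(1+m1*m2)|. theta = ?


m1-m2 = 2.471
1+m1*m2 = 4.124032
tan(theta) = |2.471/4.124032| = 0.599171
theta = arctan(|2.471/4.124032|) = 30.9288 degrees (acute angle)

30.9288 degrees


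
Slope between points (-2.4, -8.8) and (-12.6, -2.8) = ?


dy = -2.8 + 8.8 = 6
dx = -12.6 + 2.4 = -10.2
m = 6/(-10.2) = -0.5882

m = -0.5882


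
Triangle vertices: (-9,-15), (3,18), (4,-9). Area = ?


-9*(18+ 9) = -243
3*(-9+ 15) = 18
4*(-15-18) = -132
sum = -357
Area = |-357|/2 = 178.5000

178.5000 sq units


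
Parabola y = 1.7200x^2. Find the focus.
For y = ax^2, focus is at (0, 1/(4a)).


a = 1.7200
4a = 6.8800
focus = (0, 1/6.8800) = (0, 0.1453)

Focus = (0, 0.1453)


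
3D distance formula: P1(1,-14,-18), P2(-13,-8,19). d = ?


dx=-14, dy=6, dz=37
d = sqrt(196+36+1369) = sqrt(1601) = 40.0125

40.0125


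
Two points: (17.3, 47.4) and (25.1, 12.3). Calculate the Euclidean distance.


dx = 25.1 - 17.3 = 7.8
dy = 12.3 - 47.4 = -35.1
d = sqrt(60.84 + 1232.01) = sqrt(1292.85) = 35.9562

35.9562


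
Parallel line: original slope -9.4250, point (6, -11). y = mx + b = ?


Parallel lines have equal slopes.
m2 = -9.4250
b2 = -11 + 9.4250*6 = 45.5500

y = -9.4250x + 45.5500


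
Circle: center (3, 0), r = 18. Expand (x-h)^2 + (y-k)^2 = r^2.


(x-3)^2 + (y-0)^2 = 18^2
D = -2h = -6, E = -2k = 0
F = h^2+k^2-r^2 = 9+0-324 = -315

x^2 + y^2 - 6x - 315 = 0


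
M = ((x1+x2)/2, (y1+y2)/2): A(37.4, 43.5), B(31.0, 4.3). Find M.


Mx = (37.4 + 31.0)/2 = 68.4/2 = 34.2000
My = (43.5 + 4.3)/2 = 47.8/2 = 23.9000

(34.2000, 23.9000)


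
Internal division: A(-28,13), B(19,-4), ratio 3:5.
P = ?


Px = (3*19 + 5*(-28))/8 = -83/8 = -10.3750
Py = (3*(-4) + 5*13)/8 = 53/8 = 6.6250

P = (-10.3750, 6.6250)


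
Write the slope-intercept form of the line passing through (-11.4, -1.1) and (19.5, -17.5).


m = (-16.4)/(30.9) = -0.5307
b = y1 - m*x1 = -1.1 - (-16.4*(-11.4))/(30.9) = -1.1 - 6.0505 = -7.1505

y = -0.5307x - 7.1505


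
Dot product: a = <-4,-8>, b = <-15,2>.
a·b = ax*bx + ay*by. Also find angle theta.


a·b = -4*(-15) - 8*2 = 60 - 16 = 44
|a| = sqrt(16+64) = 8.9443
|b| = sqrt(225+4) = 15.1327
cos(theta) = 44/(sqrt(80)*sqrt(229)) = 44/sqrt(18320) = 0.325080
theta = arccos(44/sqrt(18320)) = 71.0296 degrees

a·b = 44, theta = 71.0296 deg


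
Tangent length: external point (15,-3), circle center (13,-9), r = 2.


d = sqrt((15-13)^2 + (-3+ 9)^2) = sqrt(4+36) = 6.3246
L = sqrt(40.0000 - 4) = sqrt(36.0000) = 6.0000

6.0000


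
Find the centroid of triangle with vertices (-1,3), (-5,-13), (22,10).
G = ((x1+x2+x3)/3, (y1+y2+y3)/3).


Gx = (-1- 5+22)/3 = 16/3 = 5.3333
Gy = (3- 13+10)/3 = 0/3 = 0

G = (5.3333, 0)


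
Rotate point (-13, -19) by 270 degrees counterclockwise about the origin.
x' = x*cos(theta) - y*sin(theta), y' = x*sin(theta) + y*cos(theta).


cos(270) = 0, sin(270) = -1
x' = -13*0 + 19*(-1) = -19
y' = -13*(-1) - 19*0 = 13

(-19, 13)


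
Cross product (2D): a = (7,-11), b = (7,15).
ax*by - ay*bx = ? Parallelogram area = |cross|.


cross = 7*15 + 11*7 = 105 + 77 = 182
Parallelogram area = |182| = 182

cross = 182, parallelogram area = 182


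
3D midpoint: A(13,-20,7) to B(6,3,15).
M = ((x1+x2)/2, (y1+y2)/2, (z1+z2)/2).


Mx = (13+6)/2 = 9.5000
My = (-20+3)/2 = -8.5000
Mz = (7+15)/2 = 11.0000

M = (9.5000, -8.5000, 11.0000)


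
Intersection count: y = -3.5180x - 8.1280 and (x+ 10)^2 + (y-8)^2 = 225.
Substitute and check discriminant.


Substitute y = -3.5180x - 8.1280: (x+ 10)^2 + (-3.5180x- 8.1280-8)^2 = 225
Expand to Ax^2 + Bx + C = 0, where b-k = -16.128
A = 1+m^2 = 13.376324
B = 2(m(b-k) - h) = 2(-3.5180*(-16.128) + 10) = 133.476608
C = h^2 + (b-k)^2 - r^2 = 100 + 260.112384 - 225 = 135.112384
disc = B^2-4AC = 17816.0049 - 7229.2281 = 10586.7768
disc > 0

2 intersection points


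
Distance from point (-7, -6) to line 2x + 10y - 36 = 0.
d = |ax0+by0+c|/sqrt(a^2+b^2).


|2*(-7) + 10*(-6) - 36| = |-110| = 110
sqrt(4 + 100) = sqrt(104) = 10.1980
d = 110/sqrt(104) = 10.7864

10.7864


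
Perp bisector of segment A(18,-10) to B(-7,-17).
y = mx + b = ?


Midpoint = (5.5, -13.5)
Slope of AB = dy/dx = -7/(-25) = 0.2800
Perp slope = -dx/dy = -25/7 = -3.5714
b = My - (perp slope)*Mx = -13.5 + (-25*5.5)/(-7) = -13.5 + 19.6429 = 6.1429

y = -3.5714x + 6.1429


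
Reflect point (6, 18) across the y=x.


Reflection rule for y=x: (y, x)
(6, 18) -> (18, 6)

(18, 6)


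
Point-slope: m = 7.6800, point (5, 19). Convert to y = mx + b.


y - 19 = 7.6800(x - 5)
y = 7.6800x + 19 - 7.6800*5
y = 7.6800x - 19.4000

y = 7.6800x - 19.4000


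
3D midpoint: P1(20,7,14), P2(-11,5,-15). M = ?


Mx = (20- 11)/2 = 4.5000
My = (7+5)/2 = 6.0000
Mz = (14- 15)/2 = -0.5000

M = (4.5000, 6.0000, -0.5000)


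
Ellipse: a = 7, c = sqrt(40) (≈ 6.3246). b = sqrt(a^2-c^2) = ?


b^2 = 7^2 - (sqrt(40))^2 = 49 - 40 = 9
b = sqrt(9) = 3

b = 3


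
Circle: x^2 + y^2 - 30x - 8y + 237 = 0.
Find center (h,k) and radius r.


h = -D/2 = 30/2 = 15
k = -E/2 = 8/2 = 4
r^2 = h^2 + k^2 - F = 225 + 16 - 237 = 4
r = 2

Center (15, 4), radius = 2


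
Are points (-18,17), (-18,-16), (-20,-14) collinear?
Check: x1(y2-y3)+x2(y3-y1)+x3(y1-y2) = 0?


-18*(-16+ 14) - 18*(-14-17) - 20*(17+ 16)
= 36 + 558 - 660 = -66

No, not collinear (determinant = -66)


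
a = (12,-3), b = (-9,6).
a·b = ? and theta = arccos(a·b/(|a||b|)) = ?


a·b = 12*(-9) - 3*6 = -108 - 18 = -126
|a| = sqrt(144+9) = 12.3693
|b| = sqrt(81+36) = 10.8167
cos(theta) = -126/(sqrt(153)*sqrt(117)) = -126/sqrt(17901) = -0.941742
theta = arccos(-126/sqrt(17901)) = 160.3462 degrees

a·b = -126, theta = 160.3462 deg


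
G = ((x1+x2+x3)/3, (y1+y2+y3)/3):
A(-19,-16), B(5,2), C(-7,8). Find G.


Gx = (-19+5- 7)/3 = -21/3 = -7.0000
Gy = (-16+2+8)/3 = -6/3 = -2.0000

G = (-7.0000, -2.0000)


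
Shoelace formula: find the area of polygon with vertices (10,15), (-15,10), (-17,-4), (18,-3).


sum(xi*y_{i+1}) = 10*10 - 15*(-4) - 17*(-3) + 18*15 = 481
sum(yi*x_{i+1}) = 15*(-15) + 10*(-17) - 4*18 - 3*10 = -497
Area = |481 + 497|/2 = 978/2 = 489.0000

489.0000 sq units


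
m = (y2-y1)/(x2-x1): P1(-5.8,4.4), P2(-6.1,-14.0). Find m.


dy = -14.0 - 4.4 = -18.4
dx = -6.1 + 5.8 = -0.3
m = -18.4/(-0.3) = 61.3333

m = 61.3333


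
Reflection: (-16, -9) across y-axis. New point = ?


Reflection rule for y-axis: (-x, y)
(-16, -9) -> (16, -9)

(16, -9)


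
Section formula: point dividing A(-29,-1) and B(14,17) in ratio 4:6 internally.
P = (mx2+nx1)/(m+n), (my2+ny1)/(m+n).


Px = (4*14 + 6*(-29))/10 = -118/10 = -11.8000
Py = (4*17 + 6*(-1))/10 = 62/10 = 6.2000

P = (-11.8000, 6.2000)


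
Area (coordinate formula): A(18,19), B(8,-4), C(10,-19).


18*(-4+ 19) = 270
8*(-19-19) = -304
10*(19+ 4) = 230
sum = 196
Area = |196|/2 = 98.0000

98.0000 sq units


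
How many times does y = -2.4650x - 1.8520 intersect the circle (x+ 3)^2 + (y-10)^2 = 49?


Substitute y = -2.4650x - 1.8520: (x+ 3)^2 + (-2.4650x- 1.8520-10)^2 = 49
Expand to Ax^2 + Bx + C = 0, where b-k = -11.852
A = 1+m^2 = 7.076225
B = 2(m(b-k) - h) = 2(-2.4650*(-11.852) + 3) = 64.43036
C = h^2 + (b-k)^2 - r^2 = 9 + 140.469904 - 49 = 100.469904
disc = B^2-4AC = 4151.2713 - 2843.7906 = 1307.4807
disc > 0

2 intersection points


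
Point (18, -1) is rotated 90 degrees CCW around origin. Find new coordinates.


cos(90) = 0, sin(90) = 1
x' = 18*0 + 1*1 = 1
y' = 18*1 - 1*0 = 18

(1, 18)


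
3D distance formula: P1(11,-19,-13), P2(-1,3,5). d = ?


dx=-12, dy=22, dz=18
d = sqrt(144+484+324) = sqrt(952) = 30.8545

30.8545


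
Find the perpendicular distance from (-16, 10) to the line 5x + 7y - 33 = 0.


|5*(-16) + 7*10 - 33| = |-43| = 43
sqrt(25 + 49) = sqrt(74) = 8.6023
d = 43/sqrt(74) = 4.9986

4.9986


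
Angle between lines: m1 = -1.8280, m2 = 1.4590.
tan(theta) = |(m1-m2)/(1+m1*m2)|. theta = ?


m1-m2 = -3.287
1+m1*m2 = -1.667052
tan(theta) = |-3.287/(-1.667052)| = 1.971744
theta = arctan(|-3.287/(-1.667052)|) = 63.1075 degrees (acute angle)

63.1075 degrees


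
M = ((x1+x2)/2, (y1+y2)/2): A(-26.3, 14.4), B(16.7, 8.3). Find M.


Mx = (-26.3 + 16.7)/2 = -9.6/2 = -4.8000
My = (14.4 + 8.3)/2 = 22.7/2 = 11.3500

(-4.8000, 11.3500)


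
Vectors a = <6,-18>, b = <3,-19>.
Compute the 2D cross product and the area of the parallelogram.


cross = 6*(-19) + 18*3 = -114 + 54 = -60
Parallelogram area = |-60| = 60

cross = -60, parallelogram area = 60


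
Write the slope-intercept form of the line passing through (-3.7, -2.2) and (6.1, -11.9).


m = (-9.7)/(9.8) = -0.9898
b = y1 - m*x1 = -2.2 - (-9.7*(-3.7))/(9.8) = -2.2 - 3.6622 = -5.8622

y = -0.9898x - 5.8622


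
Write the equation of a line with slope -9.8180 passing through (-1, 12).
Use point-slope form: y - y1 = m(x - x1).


y - 12 = -9.8180(x + 1)
y = -9.8180x + 12 + 9.8180*(-1)
y = -9.8180x + 2.1820

y = -9.8180x + 2.1820


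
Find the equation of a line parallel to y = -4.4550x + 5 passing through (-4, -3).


Parallel lines have equal slopes.
m2 = -4.4550
b2 = -3 + 4.4550*(-4) = -20.8200

y = -4.4550x - 20.8200


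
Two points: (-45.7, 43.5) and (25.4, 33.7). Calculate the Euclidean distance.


dx = 25.4 + 45.7 = 71.1
dy = 33.7 - 43.5 = -9.8
d = sqrt(5055.21 + 96.04) = sqrt(5151.25) = 71.7722

71.7722


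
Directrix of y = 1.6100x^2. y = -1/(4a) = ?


a = 1.6100
1/(4a) = 0.1553
directrix: y = -0.1553 = -0.1553

y = -0.1553


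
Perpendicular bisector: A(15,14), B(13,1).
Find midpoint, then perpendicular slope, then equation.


Midpoint = (14, 7.5)
Slope of AB = dy/dx = -13/(-2) = 6.5000
Perp slope = -dx/dy = -2/13 = -0.1538
b = My - (perp slope)*Mx = 7.5 + (-2*14)/(-13) = 7.5 + 2.1538 = 9.6538

y = -0.1538x + 9.6538


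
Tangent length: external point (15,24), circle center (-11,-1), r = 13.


d = sqrt((15+ 11)^2 + (24+ 1)^2) = sqrt(676+625) = 36.0694
L = sqrt(1301.0000 - 169) = sqrt(1132.0000) = 33.6452

33.6452


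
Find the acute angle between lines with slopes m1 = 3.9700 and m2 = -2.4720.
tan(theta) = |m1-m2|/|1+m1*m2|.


m1-m2 = 6.442
1+m1*m2 = -8.81384
tan(theta) = |6.442/(-8.81384)| = 0.730896
theta = arctan(|6.442/(-8.81384)|) = 36.1629 degrees (acute angle)

36.1629 degrees


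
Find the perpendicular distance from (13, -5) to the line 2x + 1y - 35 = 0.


|2*13 + 1*(-5) - 35| = |-14| = 14
sqrt(4 + 1) = sqrt(5) = 2.2361
d = 14/sqrt(5) = 6.2610

6.2610


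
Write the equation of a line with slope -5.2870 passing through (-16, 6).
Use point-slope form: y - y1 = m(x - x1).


y - 6 = -5.2870(x + 16)
y = -5.2870x + 6 + 5.2870*(-16)
y = -5.2870x - 78.5920

y = -5.2870x - 78.5920


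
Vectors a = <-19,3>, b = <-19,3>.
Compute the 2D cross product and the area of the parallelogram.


cross = -19*3 - 3*(-19) = -57 + 57 = 0
Parallelogram area = |0| = 0

cross = 0, parallelogram area = 0


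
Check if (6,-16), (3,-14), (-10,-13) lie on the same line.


6*(-14+ 13) + 3*(-13+ 16) - 10*(-16+ 14)
= -6 + 9 + 20 = 23

No, not collinear (determinant = 23)


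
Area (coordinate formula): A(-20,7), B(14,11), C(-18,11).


-20*(11-11) = 0
14*(11-7) = 56
-18*(7-11) = 72
sum = 128
Area = |128|/2 = 64.0000

64.0000 sq units


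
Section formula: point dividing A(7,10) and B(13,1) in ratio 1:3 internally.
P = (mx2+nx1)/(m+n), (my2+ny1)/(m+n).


Px = (1*13 + 3*7)/4 = 34/4 = 8.5000
Py = (1*1 + 3*10)/4 = 31/4 = 7.7500

P = (8.5000, 7.7500)


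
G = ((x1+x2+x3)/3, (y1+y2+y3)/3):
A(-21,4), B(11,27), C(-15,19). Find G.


Gx = (-21+11- 15)/3 = -25/3 = -8.3333
Gy = (4+27+19)/3 = 50/3 = 16.6667

G = (-8.3333, 16.6667)


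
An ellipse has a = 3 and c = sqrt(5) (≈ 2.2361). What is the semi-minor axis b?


b^2 = 3^2 - (sqrt(5))^2 = 9 - 5 = 4
b = sqrt(4) = 2

b = 2


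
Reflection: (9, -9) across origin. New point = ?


Reflection rule for origin: (-x, -y)
(9, -9) -> (-9, 9)

(-9, 9)


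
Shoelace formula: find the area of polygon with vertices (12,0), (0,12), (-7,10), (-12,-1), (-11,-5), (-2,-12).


sum(xi*y_{i+1}) = 12*12 + 0*10 - 7*(-1) - 12*(-5) - 11*(-12) - 2*0 = 343
sum(yi*x_{i+1}) = 0*0 + 12*(-7) + 10*(-12) - 1*(-11) - 5*(-2) - 12*12 = -327
Area = |343 + 327|/2 = 670/2 = 335.0000

335.0000 sq units


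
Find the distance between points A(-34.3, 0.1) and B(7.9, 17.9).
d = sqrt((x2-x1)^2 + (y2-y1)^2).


dx = 7.9 + 34.3 = 42.2
dy = 17.9 - 0.1 = 17.8
d = sqrt(1780.84 + 316.84) = sqrt(2097.68) = 45.8004

45.8004


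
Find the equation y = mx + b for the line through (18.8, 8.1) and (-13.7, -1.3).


m = (-9.4)/(-32.5) = 0.2892
b = y1 - m*x1 = 8.1 - (-9.4*18.8)/(-32.5) = 8.1 - 5.4375 = 2.6625

y = 0.2892x + 2.6625


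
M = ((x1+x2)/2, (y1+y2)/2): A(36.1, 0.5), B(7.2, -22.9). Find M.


Mx = (36.1 + 7.2)/2 = 43.3/2 = 21.6500
My = (0.5 - 22.9)/2 = -22.4/2 = -11.2000

(21.6500, -11.2000)


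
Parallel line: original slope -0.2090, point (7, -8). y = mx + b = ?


Parallel lines have equal slopes.
m2 = -0.2090
b2 = -8 + 0.2090*7 = -6.5370

y = -0.2090x - 6.5370


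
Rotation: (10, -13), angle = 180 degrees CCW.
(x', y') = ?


cos(180) = -1, sin(180) = 0
x' = 10*(-1) + 13*0 = -10
y' = 10*0 - 13*(-1) = 13

(-10, 13)


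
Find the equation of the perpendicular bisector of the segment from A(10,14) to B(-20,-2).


Midpoint = (-5, 6)
Slope of AB = dy/dx = -16/(-30) = 0.5333
Perp slope = -dx/dy = -30/16 = -1.8750
b = My - (perp slope)*Mx = 6 + (-30*(-5))/(-16) = 6 - 9.3750 = -3.3750

y = -1.8750x - 3.3750


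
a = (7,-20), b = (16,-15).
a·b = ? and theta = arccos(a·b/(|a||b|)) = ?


a·b = 7*16 - 20*(-15) = 112 + 300 = 412
|a| = sqrt(49+400) = 21.1896
|b| = sqrt(256+225) = 21.9317
cos(theta) = 412/(sqrt(449)*sqrt(481)) = 412/sqrt(215969) = 0.886546
theta = arccos(412/sqrt(215969)) = 27.5576 degrees

a·b = 412, theta = 27.5576 deg


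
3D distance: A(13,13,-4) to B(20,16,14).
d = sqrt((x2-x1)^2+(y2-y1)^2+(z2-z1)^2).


dx=7, dy=3, dz=18
d = sqrt(49+9+324) = sqrt(382) = 19.5448

19.5448


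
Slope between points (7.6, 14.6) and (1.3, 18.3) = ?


dy = 18.3 - 14.6 = 3.7
dx = 1.3 - 7.6 = -6.3
m = 3.7/(-6.3) = -0.5873

m = -0.5873


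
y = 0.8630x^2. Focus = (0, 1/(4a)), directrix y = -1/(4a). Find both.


a = 0.8630
1/(4a) = 0.2897
Focus = (0, 0.2897)
Directrix: y = -0.2897

Focus = (0, 0.2897), Directrix: y = -0.2897


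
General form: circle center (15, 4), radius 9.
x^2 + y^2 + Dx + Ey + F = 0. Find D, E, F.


(x-15)^2 + (y-4)^2 = 9^2
D = -2h = -30, E = -2k = -8
F = h^2+k^2-r^2 = 225+16-81 = 160

D = -30, E = -8, F = 160


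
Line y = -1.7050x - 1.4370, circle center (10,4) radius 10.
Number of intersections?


Substitute y = -1.7050x - 1.4370: (x-10)^2 + (-1.7050x- 1.4370-4)^2 = 100
Expand to Ax^2 + Bx + C = 0, where b-k = -5.437
A = 1+m^2 = 3.907025
B = 2(m(b-k) - h) = 2(-1.7050*(-5.437) - 10) = -1.45983
C = h^2 + (b-k)^2 - r^2 = 100 + 29.560969 - 100 = 29.560969
disc = B^2-4AC = 2.1311 - 461.9818 = -459.8507
disc < 0

0 intersection points


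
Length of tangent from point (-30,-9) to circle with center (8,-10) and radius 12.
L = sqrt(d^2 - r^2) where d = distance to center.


d = sqrt((-30-8)^2 + (-9+ 10)^2) = sqrt(1444+1) = 38.0132
L = sqrt(1445.0000 - 144) = sqrt(1301.0000) = 36.0694

36.0694


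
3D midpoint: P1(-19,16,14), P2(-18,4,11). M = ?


Mx = (-19- 18)/2 = -18.5000
My = (16+4)/2 = 10.0000
Mz = (14+11)/2 = 12.5000

M = (-18.5000, 10.0000, 12.5000)


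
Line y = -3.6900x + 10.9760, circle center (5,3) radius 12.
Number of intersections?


Substitute y = -3.6900x + 10.9760: (x-5)^2 + (-3.6900x+10.9760-3)^2 = 144
Expand to Ax^2 + Bx + C = 0, where b-k = 7.976
A = 1+m^2 = 14.6161
B = 2(m(b-k) - h) = 2(-3.6900*7.976 - 5) = -68.86288
C = h^2 + (b-k)^2 - r^2 = 25 + 63.616576 - 144 = -55.383424
disc = B^2-4AC = 4742.0962 + 3237.9587 = 7980.0549
disc > 0

2 intersection points


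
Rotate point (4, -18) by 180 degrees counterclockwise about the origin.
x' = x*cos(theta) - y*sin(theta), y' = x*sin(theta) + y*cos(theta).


cos(180) = -1, sin(180) = 0
x' = 4*(-1) + 18*0 = -4
y' = 4*0 - 18*(-1) = 18

(-4, 18)


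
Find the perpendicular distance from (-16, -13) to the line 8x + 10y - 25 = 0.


|8*(-16) + 10*(-13) - 25| = |-283| = 283
sqrt(64 + 100) = sqrt(164) = 12.8062
d = 283/sqrt(164) = 22.0986

22.0986


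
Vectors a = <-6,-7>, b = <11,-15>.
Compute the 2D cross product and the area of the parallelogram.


cross = -6*(-15) + 7*11 = 90 + 77 = 167
Parallelogram area = |167| = 167

cross = 167, parallelogram area = 167


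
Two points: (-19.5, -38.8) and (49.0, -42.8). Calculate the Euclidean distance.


dx = 49.0 + 19.5 = 68.5
dy = -42.8 + 38.8 = -4.0
d = sqrt(4692.25 + 16.0) = sqrt(4708.25) = 68.6167

68.6167


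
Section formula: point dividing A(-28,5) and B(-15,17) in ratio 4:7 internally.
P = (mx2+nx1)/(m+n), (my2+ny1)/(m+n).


Px = (4*(-15) + 7*(-28))/11 = -256/11 = -23.2727
Py = (4*17 + 7*5)/11 = 103/11 = 9.3636

P = (-23.2727, 9.3636)


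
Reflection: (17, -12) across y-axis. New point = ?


Reflection rule for y-axis: (-x, y)
(17, -12) -> (-17, -12)

(-17, -12)


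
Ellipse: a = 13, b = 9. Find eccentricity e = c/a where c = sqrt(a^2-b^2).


c = sqrt(169-81) = sqrt(88) = 9.3808
e = c/a = sqrt(88)/13 = 0.7216

e = 0.7216


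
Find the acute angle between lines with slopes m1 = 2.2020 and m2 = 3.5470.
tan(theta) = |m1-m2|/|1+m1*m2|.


m1-m2 = -1.345
1+m1*m2 = 8.810494
tan(theta) = |-1.345/8.810494| = 0.152659
theta = arctan(|-1.345/8.810494|) = 8.6797 degrees (acute angle)

8.6797 degrees


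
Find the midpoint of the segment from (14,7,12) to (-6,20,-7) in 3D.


Mx = (14- 6)/2 = 4.0000
My = (7+20)/2 = 13.5000
Mz = (12- 7)/2 = 2.5000

M = (4.0000, 13.5000, 2.5000)


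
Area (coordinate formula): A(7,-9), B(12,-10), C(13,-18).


7*(-10+ 18) = 56
12*(-18+ 9) = -108
13*(-9+ 10) = 13
sum = -39
Area = |-39|/2 = 19.5000

19.5000 sq units


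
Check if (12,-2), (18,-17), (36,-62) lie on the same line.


12*(-17+ 62) + 18*(-62+ 2) + 36*(-2+ 17)
= 540 - 1080 + 540 = 0

Yes, collinear (determinant = 0)


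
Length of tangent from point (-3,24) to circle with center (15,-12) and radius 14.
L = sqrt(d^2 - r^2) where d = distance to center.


d = sqrt((-3-15)^2 + (24+ 12)^2) = sqrt(324+1296) = 40.2492
L = sqrt(1620.0000 - 196) = sqrt(1424.0000) = 37.7359

37.7359


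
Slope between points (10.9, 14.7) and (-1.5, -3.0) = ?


dy = -3.0 - 14.7 = -17.7
dx = -1.5 - 10.9 = -12.4
m = -17.7/(-12.4) = 1.4274

m = 1.4274


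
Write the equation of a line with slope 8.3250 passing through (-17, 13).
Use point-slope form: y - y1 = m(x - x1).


y - 13 = 8.3250(x + 17)
y = 8.3250x + 13 - 8.3250*(-17)
y = 8.3250x + 154.5250

y = 8.3250x + 154.5250


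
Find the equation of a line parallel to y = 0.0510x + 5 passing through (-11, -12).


Parallel lines have equal slopes.
m2 = 0.0510
b2 = -12 - 0.0510*(-11) = -11.4390

y = 0.0510x - 11.4390


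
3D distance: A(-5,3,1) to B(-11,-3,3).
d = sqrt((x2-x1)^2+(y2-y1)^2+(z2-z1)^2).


dx=-6, dy=-6, dz=2
d = sqrt(36+36+4) = sqrt(76) = 8.7178

8.7178


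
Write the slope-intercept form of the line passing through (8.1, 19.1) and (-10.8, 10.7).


m = (-8.4)/(-18.9) = 0.4444
b = y1 - m*x1 = 19.1 - (-8.4*8.1)/(-18.9) = 19.1 - 3.6000 = 15.5000

y = 0.4444x + 15.5000


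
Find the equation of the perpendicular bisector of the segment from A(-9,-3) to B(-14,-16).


Midpoint = (-11.5, -9.5)
Slope of AB = dy/dx = -13/(-5) = 2.6000
Perp slope = -dx/dy = -5/13 = -0.3846
b = My - (perp slope)*Mx = -9.5 + (-5*(-11.5))/(-13) = -9.5 - 4.4231 = -13.9231

y = -0.3846x - 13.9231


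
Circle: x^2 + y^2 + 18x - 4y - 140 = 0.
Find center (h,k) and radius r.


h = -D/2 = -18/2 = -9
k = -E/2 = 4/2 = 2
r^2 = h^2 + k^2 - F = 81 + 4 + 140 = 225
r = 15

Center (-9, 2), radius = 15


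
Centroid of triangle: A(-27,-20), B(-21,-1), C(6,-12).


Gx = (-27- 21+6)/3 = -42/3 = -14.0000
Gy = (-20- 1- 12)/3 = -33/3 = -11.0000

G = (-14.0000, -11.0000)


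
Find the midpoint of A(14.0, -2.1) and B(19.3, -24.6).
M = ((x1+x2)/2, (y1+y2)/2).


Mx = (14.0 + 19.3)/2 = 33.3/2 = 16.6500
My = (-2.1 - 24.6)/2 = -26.7/2 = -13.3500

(16.6500, -13.3500)


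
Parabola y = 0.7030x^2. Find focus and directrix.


a = 0.7030
1/(4a) = 0.3556
Focus = (0, 0.3556)
Directrix: y = -0.3556

Focus = (0, 0.3556), Directrix: y = -0.3556


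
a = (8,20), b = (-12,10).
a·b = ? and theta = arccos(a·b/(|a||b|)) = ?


a·b = 8*(-12) + 20*10 = -96 + 200 = 104
|a| = sqrt(64+400) = 21.5407
|b| = sqrt(144+100) = 15.6205
cos(theta) = 104/(sqrt(464)*sqrt(244)) = 104/sqrt(113216) = 0.309086
theta = arccos(104/sqrt(113216)) = 71.9958 degrees

a·b = 104, theta = 71.9958 deg


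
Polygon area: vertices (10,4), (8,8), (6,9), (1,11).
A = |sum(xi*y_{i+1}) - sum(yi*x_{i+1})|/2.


sum(xi*y_{i+1}) = 10*8 + 8*9 + 6*11 + 1*4 = 222
sum(yi*x_{i+1}) = 4*8 + 8*6 + 9*1 + 11*10 = 199
Area = |222 - 199|/2 = 23/2 = 11.5000

11.5000 sq units


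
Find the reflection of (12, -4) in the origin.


Reflection rule for origin: (-x, -y)
(12, -4) -> (-12, 4)

(-12, 4)


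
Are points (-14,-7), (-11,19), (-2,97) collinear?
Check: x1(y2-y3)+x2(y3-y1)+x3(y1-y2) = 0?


-14*(19-97) - 11*(97+ 7) - 2*(-7-19)
= 1092 - 1144 + 52 = 0

Yes, collinear (determinant = 0)


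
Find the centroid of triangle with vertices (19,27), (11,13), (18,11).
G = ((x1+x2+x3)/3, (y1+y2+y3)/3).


Gx = (19+11+18)/3 = 48/3 = 16.0000
Gy = (27+13+11)/3 = 51/3 = 17.0000

G = (16.0000, 17.0000)


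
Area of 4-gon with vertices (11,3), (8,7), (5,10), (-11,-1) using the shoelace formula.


sum(xi*y_{i+1}) = 11*7 + 8*10 + 5*(-1) - 11*3 = 119
sum(yi*x_{i+1}) = 3*8 + 7*5 + 10*(-11) - 1*11 = -62
Area = |119 + 62|/2 = 181/2 = 90.5000

90.5000 sq units


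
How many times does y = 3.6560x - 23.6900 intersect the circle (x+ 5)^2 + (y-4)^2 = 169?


Substitute y = 3.6560x - 23.6900: (x+ 5)^2 + (3.6560x- 23.6900-4)^2 = 169
Expand to Ax^2 + Bx + C = 0, where b-k = -27.69
A = 1+m^2 = 14.366336
B = 2(m(b-k) - h) = 2(3.6560*(-27.69) + 5) = -192.46928
C = h^2 + (b-k)^2 - r^2 = 25 + 766.7361 - 169 = 622.7361
disc = B^2-4AC = 37044.4237 - 35785.7442 = 1258.6795
disc > 0

2 intersection points


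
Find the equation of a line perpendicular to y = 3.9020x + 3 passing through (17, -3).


Perpendicular slope = -1/m1 = -1/3.9020 = -0.2563
b2 = y0 - m2*x0 = -3 + 17/3.9020 = -3 + 4.3567 = 1.3567

y = -0.2563x + 1.3567


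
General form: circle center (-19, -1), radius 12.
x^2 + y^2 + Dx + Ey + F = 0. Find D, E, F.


(x+ 19)^2 + (y+ 1)^2 = 12^2
D = -2h = 38, E = -2k = 2
F = h^2+k^2-r^2 = 361+1-144 = 218

D = 38, E = 2, F = 218


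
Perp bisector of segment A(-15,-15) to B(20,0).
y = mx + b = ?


Midpoint = (2.5, -7.5)
Slope of AB = dy/dx = 15/35 = 0.4286
Perp slope = -dx/dy = -35/15 = -2.3333
b = My - (perp slope)*Mx = -7.5 + (35*2.5)/15 = -7.5 + 5.8333 = -1.6667

y = -2.3333x - 1.6667


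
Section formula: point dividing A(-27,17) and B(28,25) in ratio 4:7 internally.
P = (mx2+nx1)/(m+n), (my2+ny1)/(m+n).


Px = (4*28 + 7*(-27))/11 = -77/11 = -7.0000
Py = (4*25 + 7*17)/11 = 219/11 = 19.9091

P = (-7.0000, 19.9091)


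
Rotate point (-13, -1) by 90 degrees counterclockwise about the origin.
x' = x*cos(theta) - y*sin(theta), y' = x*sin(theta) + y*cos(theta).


cos(90) = 0, sin(90) = 1
x' = -13*0 + 1*1 = 1
y' = -13*1 - 1*0 = -13

(1, -13)


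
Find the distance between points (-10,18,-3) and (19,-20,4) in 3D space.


dx=29, dy=-38, dz=7
d = sqrt(841+1444+49) = sqrt(2334) = 48.3115

48.3115


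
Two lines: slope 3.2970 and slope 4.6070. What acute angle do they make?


m1-m2 = -1.31
1+m1*m2 = 16.189279
tan(theta) = |-1.31/16.189279| = 0.080918
theta = arctan(|-1.31/16.189279|) = 4.6262 degrees (acute angle)

4.6262 degrees


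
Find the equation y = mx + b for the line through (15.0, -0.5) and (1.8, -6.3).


m = (-5.8)/(-13.2) = 0.4394
b = y1 - m*x1 = -0.5 - (-5.8*15.0)/(-13.2) = -0.5 - 6.5909 = -7.0909

y = 0.4394x - 7.0909


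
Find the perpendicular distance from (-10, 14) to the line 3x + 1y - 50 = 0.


|3*(-10) + 1*14 - 50| = |-66| = 66
sqrt(9 + 1) = sqrt(10) = 3.1623
d = 66/sqrt(10) = 20.8710

20.8710


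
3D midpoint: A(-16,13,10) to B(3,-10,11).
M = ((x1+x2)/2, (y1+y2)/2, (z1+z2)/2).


Mx = (-16+3)/2 = -6.5000
My = (13- 10)/2 = 1.5000
Mz = (10+11)/2 = 10.5000

M = (-6.5000, 1.5000, 10.5000)
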